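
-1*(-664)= 664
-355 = -355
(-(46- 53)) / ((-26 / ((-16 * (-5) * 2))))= -560 / 13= -43.08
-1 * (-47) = 47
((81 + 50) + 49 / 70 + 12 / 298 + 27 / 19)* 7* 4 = 52777158 / 14155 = 3728.52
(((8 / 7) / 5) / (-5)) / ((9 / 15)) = -8 / 105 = -0.08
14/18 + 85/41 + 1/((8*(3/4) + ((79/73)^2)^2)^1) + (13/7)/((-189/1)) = 33801929632060/11355203963061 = 2.98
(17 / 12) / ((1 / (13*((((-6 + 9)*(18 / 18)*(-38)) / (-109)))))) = 4199 / 218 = 19.26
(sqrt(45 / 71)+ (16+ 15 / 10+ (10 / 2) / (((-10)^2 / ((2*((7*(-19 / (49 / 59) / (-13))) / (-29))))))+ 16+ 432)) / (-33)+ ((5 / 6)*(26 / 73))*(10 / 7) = -144955742 / 10595585 - sqrt(355) / 781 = -13.70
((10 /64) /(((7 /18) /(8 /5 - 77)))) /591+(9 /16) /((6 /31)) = 125985 /44128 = 2.85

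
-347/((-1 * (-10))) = -34.70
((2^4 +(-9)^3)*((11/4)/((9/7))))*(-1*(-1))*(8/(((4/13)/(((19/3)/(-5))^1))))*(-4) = -27121094/135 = -200896.99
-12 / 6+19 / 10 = -1 / 10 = -0.10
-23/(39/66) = -506/13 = -38.92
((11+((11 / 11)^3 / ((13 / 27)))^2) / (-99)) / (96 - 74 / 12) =-0.00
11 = 11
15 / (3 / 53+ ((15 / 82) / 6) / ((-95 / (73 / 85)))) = 210563700 / 790711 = 266.30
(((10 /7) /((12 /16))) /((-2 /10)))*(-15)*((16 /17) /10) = 13.45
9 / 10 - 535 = -5341 / 10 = -534.10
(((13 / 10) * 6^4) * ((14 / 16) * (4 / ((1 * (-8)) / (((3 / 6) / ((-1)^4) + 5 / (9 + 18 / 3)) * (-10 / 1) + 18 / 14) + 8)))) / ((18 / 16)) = 37296 / 65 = 573.78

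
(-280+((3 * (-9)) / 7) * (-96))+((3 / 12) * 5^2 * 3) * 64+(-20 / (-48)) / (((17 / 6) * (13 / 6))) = 1996177 / 1547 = 1290.35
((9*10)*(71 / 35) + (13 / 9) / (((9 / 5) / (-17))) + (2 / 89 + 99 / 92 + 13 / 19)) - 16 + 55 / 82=155.38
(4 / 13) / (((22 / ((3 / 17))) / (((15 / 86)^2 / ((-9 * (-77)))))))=75 / 692217526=0.00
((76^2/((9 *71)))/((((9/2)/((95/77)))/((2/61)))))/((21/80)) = 175590400/567261387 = 0.31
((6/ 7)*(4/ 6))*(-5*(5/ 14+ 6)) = -890/ 49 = -18.16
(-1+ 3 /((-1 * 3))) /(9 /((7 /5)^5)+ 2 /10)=-84035 /78716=-1.07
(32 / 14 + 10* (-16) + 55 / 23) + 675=519.68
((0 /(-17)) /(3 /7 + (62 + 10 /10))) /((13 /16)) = 0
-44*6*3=-792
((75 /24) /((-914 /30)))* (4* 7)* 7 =-18375 /914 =-20.10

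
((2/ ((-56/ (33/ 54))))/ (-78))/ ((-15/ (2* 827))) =-9097/ 294840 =-0.03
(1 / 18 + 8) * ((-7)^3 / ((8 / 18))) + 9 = -49663 / 8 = -6207.88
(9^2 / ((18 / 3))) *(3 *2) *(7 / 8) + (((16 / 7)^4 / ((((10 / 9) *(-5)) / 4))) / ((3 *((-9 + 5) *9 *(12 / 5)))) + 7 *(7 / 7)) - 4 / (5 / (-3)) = 13890407 / 172872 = 80.35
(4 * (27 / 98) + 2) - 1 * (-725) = 35677 / 49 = 728.10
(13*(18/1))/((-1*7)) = -234/7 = -33.43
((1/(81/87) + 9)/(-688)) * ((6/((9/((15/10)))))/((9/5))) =-85/10449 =-0.01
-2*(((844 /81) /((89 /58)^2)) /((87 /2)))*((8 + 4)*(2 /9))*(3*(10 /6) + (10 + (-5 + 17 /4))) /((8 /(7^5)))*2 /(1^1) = -62527956064 /1924803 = -32485.38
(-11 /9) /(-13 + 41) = -11 /252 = -0.04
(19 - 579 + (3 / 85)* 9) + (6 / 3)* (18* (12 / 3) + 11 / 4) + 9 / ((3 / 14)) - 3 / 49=-3067469 / 8330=-368.24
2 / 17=0.12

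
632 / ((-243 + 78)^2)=632 / 27225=0.02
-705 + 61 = -644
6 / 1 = 6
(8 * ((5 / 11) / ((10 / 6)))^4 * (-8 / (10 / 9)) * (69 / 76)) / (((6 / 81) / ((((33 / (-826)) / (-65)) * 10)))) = -16297524 / 678883205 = -0.02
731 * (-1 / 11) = -731 / 11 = -66.45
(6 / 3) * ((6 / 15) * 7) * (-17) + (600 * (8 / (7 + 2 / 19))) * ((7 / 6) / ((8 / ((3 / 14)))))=-74.09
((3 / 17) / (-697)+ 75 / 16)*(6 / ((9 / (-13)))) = -40.62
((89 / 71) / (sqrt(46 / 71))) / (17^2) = 0.01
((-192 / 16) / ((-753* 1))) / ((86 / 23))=46 / 10793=0.00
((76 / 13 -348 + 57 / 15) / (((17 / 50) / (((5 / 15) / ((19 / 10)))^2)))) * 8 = -58648000 / 239343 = -245.04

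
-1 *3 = -3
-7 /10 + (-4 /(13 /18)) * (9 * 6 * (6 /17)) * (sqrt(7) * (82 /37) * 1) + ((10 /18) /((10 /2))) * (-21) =-1912896 * sqrt(7) /8177 - 91 /30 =-621.97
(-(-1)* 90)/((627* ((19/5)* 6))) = 25/3971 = 0.01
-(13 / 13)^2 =-1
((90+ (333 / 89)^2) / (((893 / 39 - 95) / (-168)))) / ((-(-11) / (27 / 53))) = 62491338 / 5568463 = 11.22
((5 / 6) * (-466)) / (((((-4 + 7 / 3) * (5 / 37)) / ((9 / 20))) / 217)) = 16836813 / 100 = 168368.13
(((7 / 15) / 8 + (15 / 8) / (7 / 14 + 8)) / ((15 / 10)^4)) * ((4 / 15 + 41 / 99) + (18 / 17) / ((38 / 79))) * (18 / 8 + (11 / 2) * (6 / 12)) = 524385848 / 660484935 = 0.79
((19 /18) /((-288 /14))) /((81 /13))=-1729 /209952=-0.01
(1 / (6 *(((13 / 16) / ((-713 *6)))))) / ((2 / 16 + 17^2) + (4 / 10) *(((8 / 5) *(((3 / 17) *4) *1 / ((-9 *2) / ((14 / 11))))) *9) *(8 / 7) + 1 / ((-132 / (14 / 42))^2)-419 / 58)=-22048894137600 / 7074741880843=-3.12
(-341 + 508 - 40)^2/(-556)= -16129/556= -29.01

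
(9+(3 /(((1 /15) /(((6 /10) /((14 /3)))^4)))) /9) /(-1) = -43224561 /4802000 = -9.00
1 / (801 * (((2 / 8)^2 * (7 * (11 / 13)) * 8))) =26 / 61677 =0.00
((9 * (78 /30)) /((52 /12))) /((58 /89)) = 2403 /290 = 8.29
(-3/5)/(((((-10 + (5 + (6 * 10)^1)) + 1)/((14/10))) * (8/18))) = -27/800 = -0.03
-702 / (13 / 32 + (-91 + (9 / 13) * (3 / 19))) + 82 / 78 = 245718461 / 27892371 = 8.81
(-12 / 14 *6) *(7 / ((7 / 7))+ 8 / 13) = -3564 / 91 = -39.16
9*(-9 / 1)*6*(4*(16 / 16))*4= -7776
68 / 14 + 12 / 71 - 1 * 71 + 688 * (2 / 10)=177991 / 2485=71.63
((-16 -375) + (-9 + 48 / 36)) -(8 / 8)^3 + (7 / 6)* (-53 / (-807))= -1934815 / 4842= -399.59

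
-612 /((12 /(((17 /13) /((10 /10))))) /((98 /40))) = -42483 /260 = -163.40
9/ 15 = 3/ 5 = 0.60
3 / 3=1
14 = 14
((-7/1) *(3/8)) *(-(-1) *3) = -63/8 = -7.88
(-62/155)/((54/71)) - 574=-77561/135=-574.53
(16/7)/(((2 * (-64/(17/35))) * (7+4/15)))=-51/42728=-0.00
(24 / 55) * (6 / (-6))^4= 24 / 55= 0.44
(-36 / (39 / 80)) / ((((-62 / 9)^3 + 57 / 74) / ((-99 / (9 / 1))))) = -569669760 / 228731347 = -2.49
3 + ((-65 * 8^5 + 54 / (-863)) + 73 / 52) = -95582095101 / 44876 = -2129915.66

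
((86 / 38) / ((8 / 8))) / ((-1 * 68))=-43 / 1292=-0.03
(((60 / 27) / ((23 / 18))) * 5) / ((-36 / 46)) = -100 / 9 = -11.11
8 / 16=1 / 2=0.50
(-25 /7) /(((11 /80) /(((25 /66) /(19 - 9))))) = -2500 /2541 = -0.98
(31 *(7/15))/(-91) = -31/195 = -0.16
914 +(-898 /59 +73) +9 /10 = 972.68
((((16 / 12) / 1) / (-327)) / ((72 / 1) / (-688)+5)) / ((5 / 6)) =-688 / 688335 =-0.00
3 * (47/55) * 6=846/55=15.38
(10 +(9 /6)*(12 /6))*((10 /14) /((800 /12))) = 39 /280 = 0.14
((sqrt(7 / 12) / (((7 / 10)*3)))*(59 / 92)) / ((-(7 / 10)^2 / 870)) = -2138750*sqrt(21) / 23667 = -414.12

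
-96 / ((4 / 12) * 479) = -288 / 479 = -0.60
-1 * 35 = -35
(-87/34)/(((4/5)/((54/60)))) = -783/272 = -2.88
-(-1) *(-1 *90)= -90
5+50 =55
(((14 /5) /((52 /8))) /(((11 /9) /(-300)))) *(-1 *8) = 120960 /143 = 845.87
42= 42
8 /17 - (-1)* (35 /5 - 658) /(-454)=14699 /7718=1.90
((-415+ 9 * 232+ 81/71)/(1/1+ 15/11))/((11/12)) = 713184/923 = 772.68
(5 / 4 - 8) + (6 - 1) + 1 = -0.75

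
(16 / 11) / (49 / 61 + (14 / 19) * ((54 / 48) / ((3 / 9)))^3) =4747264 / 95072747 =0.05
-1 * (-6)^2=-36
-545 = -545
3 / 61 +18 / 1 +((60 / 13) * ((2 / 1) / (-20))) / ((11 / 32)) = 145731 / 8723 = 16.71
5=5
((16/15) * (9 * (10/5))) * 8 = 768/5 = 153.60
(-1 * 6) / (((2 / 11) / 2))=-66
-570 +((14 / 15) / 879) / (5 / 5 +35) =-135278093 / 237330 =-570.00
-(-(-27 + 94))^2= -4489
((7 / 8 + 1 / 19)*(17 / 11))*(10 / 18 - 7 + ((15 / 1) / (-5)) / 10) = -484993 / 50160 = -9.67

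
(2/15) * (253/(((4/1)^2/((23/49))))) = 5819/5880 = 0.99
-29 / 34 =-0.85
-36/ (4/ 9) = -81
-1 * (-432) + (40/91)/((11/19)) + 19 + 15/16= 7250391/16016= 452.70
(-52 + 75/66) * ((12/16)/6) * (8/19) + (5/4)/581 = -1299233/485716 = -2.67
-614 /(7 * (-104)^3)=307 /3937024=0.00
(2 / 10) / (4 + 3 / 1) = 1 / 35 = 0.03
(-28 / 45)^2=784 / 2025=0.39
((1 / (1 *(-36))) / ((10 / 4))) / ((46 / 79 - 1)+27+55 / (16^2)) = -10112 / 24387525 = -0.00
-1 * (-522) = 522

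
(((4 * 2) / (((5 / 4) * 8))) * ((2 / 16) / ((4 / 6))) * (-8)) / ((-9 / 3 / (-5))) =-2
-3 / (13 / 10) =-2.31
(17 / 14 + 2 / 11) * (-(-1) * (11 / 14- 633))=-1902965 / 2156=-882.64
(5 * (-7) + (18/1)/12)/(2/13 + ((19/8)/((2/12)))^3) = -27872/2407637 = -0.01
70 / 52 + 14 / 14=61 / 26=2.35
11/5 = 2.20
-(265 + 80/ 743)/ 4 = -196975/ 2972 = -66.28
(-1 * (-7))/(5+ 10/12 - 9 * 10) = -42/505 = -0.08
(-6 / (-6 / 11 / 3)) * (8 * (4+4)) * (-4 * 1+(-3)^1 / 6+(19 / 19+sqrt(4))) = -3168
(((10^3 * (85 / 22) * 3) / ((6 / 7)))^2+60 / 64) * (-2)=-354025001815 / 968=-365728307.66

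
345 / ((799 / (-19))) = -6555 / 799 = -8.20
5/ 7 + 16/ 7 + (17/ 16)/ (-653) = 31327/ 10448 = 3.00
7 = 7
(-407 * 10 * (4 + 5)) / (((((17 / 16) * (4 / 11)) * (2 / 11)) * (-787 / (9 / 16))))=372.69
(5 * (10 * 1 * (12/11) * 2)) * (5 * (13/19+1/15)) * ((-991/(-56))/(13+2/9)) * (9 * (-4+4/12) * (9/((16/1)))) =-644174775/63308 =-10175.25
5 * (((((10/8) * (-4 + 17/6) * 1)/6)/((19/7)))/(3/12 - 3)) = 1225/7524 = 0.16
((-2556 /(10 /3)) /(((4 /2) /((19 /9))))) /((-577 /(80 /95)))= 3408 /2885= 1.18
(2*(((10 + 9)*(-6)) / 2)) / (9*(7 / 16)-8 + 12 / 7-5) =15.51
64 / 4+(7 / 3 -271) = -758 / 3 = -252.67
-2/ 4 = -0.50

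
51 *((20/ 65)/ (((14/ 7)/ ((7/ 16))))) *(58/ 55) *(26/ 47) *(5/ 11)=10353/ 11374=0.91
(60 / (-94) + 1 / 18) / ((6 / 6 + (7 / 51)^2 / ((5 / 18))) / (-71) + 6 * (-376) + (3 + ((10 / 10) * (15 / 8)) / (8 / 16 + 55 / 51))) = 0.00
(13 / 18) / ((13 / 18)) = 1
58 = 58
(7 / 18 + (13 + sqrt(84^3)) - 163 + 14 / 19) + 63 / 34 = 622.85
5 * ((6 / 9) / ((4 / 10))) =25 / 3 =8.33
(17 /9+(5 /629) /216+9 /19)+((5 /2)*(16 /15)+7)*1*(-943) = -23525228905 /2581416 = -9113.30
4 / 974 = 2 / 487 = 0.00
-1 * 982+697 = -285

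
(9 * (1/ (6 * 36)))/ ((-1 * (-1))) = 1/ 24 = 0.04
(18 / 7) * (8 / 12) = 12 / 7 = 1.71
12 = 12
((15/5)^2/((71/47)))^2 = 178929/5041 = 35.49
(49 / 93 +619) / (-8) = -7202 / 93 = -77.44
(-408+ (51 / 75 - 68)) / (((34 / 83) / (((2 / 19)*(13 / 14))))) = -754221 / 6650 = -113.42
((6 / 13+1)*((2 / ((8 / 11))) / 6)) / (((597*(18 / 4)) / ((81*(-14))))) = -1463 / 5174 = -0.28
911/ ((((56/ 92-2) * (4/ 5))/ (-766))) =40124995/ 64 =626953.05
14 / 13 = 1.08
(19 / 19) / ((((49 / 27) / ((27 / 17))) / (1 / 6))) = 243 / 1666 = 0.15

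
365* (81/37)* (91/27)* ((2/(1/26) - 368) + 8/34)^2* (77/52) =4251751830480/10693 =397620109.46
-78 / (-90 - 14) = 3 / 4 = 0.75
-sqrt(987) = -31.42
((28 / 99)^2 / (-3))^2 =614656 / 864536409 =0.00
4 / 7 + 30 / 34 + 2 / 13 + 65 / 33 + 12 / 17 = 218662 / 51051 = 4.28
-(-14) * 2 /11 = 28 /11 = 2.55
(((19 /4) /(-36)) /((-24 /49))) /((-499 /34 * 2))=-15827 /1724544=-0.01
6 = 6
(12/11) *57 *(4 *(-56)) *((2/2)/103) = -135.23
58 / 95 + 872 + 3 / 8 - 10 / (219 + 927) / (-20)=380167927 / 435480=872.99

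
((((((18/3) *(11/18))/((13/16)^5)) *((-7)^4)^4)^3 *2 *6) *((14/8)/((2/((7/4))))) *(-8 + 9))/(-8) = -43122092024202205229489216581539784953787417666960486402359296/460673037126816813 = -93606720057139570155610390000000000000000000.00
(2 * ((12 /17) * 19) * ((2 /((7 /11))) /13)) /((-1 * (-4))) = 2508 /1547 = 1.62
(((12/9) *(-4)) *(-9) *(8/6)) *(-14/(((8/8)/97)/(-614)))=53363968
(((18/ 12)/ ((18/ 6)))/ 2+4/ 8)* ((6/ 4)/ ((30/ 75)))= 45/ 16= 2.81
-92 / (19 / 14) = -1288 / 19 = -67.79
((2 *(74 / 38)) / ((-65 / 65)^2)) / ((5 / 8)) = 6.23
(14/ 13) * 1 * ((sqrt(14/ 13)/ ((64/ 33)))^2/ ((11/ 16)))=4851/ 10816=0.45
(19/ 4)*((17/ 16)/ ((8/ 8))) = 323/ 64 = 5.05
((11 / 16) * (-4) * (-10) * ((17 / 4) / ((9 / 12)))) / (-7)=-935 / 42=-22.26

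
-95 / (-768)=95 / 768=0.12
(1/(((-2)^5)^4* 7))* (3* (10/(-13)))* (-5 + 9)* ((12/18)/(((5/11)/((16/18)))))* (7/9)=-11/8626176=-0.00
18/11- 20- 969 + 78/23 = -248945/253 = -983.97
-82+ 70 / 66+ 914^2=27565397 / 33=835315.06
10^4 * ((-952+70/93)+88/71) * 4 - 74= -250916568622/6603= -38000389.01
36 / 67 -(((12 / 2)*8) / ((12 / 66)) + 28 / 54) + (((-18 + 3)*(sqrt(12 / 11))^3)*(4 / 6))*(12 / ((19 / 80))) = -230400*sqrt(33) / 2299 -477542 / 1809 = -839.69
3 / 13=0.23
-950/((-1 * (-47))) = -950/47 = -20.21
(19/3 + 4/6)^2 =49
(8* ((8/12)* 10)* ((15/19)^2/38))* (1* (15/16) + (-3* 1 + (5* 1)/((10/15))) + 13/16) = 37500/6859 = 5.47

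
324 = 324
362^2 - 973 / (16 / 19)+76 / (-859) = 1785187187 / 13744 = 129888.47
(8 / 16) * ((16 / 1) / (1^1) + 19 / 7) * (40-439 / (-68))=413829 / 952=434.69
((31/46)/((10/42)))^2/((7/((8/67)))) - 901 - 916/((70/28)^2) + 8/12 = -2782514773/2658225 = -1046.76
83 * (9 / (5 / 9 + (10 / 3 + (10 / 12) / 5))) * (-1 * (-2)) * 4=107568 / 73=1473.53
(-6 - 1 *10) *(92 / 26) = -56.62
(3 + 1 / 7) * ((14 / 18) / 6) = 11 / 27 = 0.41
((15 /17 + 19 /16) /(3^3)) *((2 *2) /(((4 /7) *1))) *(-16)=-3941 /459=-8.59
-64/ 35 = -1.83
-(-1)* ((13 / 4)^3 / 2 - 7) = 1301 / 128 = 10.16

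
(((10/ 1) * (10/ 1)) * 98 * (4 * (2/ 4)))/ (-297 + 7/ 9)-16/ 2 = -98864/ 1333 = -74.17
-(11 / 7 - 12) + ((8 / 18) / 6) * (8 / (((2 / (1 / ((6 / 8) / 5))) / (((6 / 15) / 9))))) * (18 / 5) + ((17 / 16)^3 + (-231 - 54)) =-3170768989 / 11612160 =-273.06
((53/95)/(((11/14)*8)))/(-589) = -0.00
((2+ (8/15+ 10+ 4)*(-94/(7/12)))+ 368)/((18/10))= -23006/21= -1095.52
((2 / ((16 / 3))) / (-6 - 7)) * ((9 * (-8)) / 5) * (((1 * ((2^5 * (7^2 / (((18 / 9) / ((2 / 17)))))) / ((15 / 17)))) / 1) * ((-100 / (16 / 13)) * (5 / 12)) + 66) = -93768 / 65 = -1442.58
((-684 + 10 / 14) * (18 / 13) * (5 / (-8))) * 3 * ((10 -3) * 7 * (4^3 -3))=275716035 / 52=5302231.44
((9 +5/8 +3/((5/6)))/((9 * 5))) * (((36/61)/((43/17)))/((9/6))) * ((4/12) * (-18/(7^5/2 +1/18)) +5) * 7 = 11901075403/7439352600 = 1.60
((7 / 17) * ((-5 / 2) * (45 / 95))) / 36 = -35 / 2584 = -0.01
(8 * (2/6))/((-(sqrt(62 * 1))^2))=-4/93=-0.04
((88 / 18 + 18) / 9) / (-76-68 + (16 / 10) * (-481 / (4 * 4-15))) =-515 / 185004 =-0.00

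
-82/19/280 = -41/2660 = -0.02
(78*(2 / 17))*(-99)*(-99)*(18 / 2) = 809447.29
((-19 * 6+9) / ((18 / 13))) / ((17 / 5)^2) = -11375 / 1734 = -6.56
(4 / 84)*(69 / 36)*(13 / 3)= 0.40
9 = 9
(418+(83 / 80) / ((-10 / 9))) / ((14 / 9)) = 268.11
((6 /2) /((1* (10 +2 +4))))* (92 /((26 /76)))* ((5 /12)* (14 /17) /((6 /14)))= 107065 /2652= 40.37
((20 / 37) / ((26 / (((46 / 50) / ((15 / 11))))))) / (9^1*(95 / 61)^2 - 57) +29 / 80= 3419109713 / 9442414800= 0.36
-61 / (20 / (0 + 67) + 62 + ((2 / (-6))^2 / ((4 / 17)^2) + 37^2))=-0.04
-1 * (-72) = 72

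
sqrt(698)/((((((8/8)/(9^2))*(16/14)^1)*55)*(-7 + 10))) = 189*sqrt(698)/440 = 11.35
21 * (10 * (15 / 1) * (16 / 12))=4200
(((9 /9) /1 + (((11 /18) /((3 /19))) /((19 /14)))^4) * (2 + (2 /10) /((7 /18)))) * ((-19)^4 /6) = 204619244663768 /55801305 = 3666925.79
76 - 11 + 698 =763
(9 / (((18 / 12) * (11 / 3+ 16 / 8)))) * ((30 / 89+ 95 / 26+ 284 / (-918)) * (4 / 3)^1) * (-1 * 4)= -62564432 / 3009357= -20.79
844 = 844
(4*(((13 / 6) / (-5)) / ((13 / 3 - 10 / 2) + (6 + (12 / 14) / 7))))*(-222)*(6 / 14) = 60606 / 2005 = 30.23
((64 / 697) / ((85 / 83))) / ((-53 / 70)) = -74368 / 627997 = -0.12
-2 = -2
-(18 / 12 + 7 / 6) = -8 / 3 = -2.67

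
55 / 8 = 6.88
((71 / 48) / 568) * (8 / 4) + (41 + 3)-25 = 3649 / 192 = 19.01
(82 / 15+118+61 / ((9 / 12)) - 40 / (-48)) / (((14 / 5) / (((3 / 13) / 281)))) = 6169 / 102284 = 0.06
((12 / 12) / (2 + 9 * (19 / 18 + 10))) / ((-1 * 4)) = -1 / 406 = -0.00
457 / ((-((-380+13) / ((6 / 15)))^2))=-0.00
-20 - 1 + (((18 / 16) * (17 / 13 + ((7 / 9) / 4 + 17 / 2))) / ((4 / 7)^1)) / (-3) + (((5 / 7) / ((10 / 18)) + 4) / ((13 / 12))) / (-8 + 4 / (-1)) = -977401 / 34944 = -27.97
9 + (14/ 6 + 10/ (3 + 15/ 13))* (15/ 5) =209/ 9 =23.22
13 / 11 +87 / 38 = 1451 / 418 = 3.47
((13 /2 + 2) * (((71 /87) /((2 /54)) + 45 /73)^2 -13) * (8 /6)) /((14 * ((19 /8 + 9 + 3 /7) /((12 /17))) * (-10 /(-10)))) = 71716235104 /2962396429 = 24.21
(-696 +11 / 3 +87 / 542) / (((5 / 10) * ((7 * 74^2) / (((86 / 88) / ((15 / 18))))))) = -48395339 / 1142676920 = -0.04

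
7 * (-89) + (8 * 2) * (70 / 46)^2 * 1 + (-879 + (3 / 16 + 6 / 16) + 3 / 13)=-161103979 / 110032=-1464.16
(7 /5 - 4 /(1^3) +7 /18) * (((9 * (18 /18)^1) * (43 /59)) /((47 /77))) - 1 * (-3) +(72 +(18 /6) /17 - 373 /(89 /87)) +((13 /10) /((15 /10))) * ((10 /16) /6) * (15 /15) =-945847559419 /3020795280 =-313.11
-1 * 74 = -74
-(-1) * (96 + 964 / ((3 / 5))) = 5108 / 3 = 1702.67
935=935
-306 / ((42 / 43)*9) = -731 / 21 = -34.81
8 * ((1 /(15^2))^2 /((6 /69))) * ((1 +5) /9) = 184 /151875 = 0.00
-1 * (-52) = 52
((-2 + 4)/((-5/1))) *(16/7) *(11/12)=-88/105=-0.84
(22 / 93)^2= 484 / 8649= 0.06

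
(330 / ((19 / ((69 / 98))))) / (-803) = -1035 / 67963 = -0.02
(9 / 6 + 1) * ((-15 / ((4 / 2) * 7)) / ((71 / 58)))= -2175 / 994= -2.19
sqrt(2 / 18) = 1 / 3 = 0.33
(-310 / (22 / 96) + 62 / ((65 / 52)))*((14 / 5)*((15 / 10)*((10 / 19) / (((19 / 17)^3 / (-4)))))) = 59156922048 / 7167655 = 8253.32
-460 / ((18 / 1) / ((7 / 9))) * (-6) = 3220 / 27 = 119.26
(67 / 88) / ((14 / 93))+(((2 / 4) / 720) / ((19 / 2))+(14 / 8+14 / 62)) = 114836671 / 16327080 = 7.03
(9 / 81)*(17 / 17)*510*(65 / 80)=46.04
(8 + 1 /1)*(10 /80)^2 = 9 /64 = 0.14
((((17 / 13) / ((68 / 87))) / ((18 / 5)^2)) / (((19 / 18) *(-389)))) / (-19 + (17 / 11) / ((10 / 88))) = 3625 / 62261784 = 0.00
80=80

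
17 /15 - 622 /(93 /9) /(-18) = 694 /155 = 4.48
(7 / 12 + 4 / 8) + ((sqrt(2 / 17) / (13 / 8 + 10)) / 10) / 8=sqrt(34) / 15810 + 13 / 12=1.08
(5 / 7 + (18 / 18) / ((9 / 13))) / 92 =34 / 1449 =0.02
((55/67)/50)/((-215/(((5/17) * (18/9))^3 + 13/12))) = -834559/8492611800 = -0.00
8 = 8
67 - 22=45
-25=-25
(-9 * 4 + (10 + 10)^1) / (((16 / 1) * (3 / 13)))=-13 / 3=-4.33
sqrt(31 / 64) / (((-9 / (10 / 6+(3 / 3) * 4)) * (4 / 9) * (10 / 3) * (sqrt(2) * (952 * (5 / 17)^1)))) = -17 * sqrt(62) / 179200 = -0.00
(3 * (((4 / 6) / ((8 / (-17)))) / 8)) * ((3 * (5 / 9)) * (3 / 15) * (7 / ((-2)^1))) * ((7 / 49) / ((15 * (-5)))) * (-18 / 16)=17 / 12800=0.00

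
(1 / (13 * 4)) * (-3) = -3 / 52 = -0.06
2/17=0.12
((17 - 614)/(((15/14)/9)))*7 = -175518/5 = -35103.60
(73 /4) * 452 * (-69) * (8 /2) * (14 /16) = -3984267 /2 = -1992133.50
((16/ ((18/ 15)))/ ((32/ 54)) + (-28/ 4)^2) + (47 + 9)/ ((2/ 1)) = 199/ 2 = 99.50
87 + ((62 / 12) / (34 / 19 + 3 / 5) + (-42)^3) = -100786417 / 1362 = -73998.84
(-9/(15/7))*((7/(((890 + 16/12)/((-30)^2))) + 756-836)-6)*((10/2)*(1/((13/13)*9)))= 105532/573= 184.17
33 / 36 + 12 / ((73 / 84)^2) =1074683 / 63948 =16.81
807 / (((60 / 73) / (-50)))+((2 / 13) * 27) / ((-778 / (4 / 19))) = -9433909571 / 192166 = -49092.50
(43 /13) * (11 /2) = 473 /26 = 18.19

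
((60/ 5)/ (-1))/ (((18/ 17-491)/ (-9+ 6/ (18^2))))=-16490/ 74961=-0.22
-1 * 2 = -2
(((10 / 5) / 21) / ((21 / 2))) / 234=2 / 51597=0.00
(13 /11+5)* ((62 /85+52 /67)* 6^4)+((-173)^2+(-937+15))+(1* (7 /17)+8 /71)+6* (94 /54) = 1644428244868 /40030155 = 41079.74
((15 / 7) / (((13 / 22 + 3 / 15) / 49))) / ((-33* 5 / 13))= -910 / 87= -10.46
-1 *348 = -348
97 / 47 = 2.06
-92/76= -23/19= -1.21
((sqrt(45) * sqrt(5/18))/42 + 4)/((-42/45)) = -30/7 - 25 * sqrt(2)/392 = -4.38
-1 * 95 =-95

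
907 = 907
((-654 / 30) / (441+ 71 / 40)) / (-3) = 872 / 53133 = 0.02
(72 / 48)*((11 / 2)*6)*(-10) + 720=225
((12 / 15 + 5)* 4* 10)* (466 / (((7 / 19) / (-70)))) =-20541280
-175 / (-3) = 58.33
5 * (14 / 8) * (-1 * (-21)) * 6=2205 / 2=1102.50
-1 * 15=-15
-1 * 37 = -37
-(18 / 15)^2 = -36 / 25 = -1.44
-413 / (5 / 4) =-1652 / 5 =-330.40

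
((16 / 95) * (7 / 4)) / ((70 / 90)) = 36 / 95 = 0.38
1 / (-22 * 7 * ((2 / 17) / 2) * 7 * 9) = -17 / 9702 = -0.00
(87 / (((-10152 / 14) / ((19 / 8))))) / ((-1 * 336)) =551 / 649728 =0.00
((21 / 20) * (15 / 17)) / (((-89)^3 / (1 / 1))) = -63 / 47937892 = -0.00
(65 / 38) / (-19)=-65 / 722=-0.09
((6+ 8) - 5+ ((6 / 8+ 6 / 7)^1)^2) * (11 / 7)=99891 / 5488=18.20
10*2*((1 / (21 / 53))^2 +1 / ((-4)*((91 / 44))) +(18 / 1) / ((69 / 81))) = 72203800 / 131859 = 547.58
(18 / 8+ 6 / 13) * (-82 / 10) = -22.23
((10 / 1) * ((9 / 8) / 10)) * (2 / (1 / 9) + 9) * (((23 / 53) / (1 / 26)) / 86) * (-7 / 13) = -39123 / 18232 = -2.15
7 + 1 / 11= 78 / 11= 7.09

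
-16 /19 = -0.84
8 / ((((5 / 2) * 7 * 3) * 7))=16 / 735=0.02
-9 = -9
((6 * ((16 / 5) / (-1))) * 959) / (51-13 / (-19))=-356.26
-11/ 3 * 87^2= -27753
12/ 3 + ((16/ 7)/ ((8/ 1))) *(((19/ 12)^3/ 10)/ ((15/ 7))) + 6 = 1302859/ 129600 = 10.05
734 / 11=66.73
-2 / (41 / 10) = -20 / 41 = -0.49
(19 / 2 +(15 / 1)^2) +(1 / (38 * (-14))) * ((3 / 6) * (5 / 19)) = 4740647 / 20216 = 234.50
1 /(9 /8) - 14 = -118 /9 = -13.11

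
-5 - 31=-36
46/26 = 1.77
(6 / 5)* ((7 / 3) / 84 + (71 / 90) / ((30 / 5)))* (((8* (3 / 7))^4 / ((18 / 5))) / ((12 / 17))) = 374272 / 36015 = 10.39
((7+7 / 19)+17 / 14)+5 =3613 / 266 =13.58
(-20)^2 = 400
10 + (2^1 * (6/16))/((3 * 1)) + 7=17.25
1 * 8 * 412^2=1357952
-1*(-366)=366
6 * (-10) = -60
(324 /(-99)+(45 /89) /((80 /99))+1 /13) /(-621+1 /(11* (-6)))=1570065 /379375672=0.00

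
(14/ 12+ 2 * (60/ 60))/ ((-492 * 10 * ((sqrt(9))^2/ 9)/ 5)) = -19/ 5904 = -0.00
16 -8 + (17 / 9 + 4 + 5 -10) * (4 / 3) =248 / 27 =9.19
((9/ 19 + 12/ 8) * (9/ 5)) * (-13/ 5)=-351/ 38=-9.24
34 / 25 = 1.36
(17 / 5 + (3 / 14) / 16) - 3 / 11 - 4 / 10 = 6753 / 2464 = 2.74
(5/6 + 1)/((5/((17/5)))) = 187/150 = 1.25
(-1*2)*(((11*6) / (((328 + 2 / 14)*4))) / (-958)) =231 / 2200526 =0.00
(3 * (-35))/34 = -105/34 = -3.09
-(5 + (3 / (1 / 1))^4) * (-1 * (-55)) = -4730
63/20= 3.15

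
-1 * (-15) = 15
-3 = -3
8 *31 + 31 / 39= 9703 / 39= 248.79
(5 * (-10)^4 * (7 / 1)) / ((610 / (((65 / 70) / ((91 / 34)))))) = 85000 / 427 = 199.06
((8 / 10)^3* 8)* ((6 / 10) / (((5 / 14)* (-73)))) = -21504 / 228125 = -0.09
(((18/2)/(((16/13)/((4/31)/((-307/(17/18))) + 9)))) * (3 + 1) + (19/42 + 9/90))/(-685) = -1054408639/2738040900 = -0.39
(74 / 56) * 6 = 111 / 14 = 7.93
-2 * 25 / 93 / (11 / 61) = -3050 / 1023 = -2.98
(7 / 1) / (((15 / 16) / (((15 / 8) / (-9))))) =-14 / 9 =-1.56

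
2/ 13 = 0.15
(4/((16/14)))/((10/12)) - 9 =-24/5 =-4.80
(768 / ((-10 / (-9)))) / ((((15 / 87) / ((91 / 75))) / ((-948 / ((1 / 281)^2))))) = -364110186501.73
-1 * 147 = -147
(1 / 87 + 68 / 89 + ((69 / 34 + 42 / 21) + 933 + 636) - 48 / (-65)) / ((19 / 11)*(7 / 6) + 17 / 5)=296379975221 / 1019306587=290.77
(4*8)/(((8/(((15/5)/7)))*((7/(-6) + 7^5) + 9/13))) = 936/9176363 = 0.00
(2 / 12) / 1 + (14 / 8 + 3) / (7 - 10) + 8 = 79 / 12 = 6.58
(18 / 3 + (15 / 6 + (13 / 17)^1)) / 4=315 / 136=2.32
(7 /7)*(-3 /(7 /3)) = -9 /7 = -1.29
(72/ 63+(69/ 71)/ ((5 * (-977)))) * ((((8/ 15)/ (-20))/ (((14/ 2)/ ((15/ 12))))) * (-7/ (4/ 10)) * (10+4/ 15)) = 30516167/ 31215150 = 0.98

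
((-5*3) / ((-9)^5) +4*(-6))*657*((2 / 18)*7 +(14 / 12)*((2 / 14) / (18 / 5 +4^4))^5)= -4270851348217682237445289477 / 348246620451954939895488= -12263.87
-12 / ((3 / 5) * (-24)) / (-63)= -5 / 378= -0.01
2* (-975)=-1950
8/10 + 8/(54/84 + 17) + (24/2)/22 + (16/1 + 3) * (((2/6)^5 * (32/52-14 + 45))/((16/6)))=7998743/2934360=2.73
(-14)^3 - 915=-3659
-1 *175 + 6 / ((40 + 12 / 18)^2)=-1302323 / 7442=-175.00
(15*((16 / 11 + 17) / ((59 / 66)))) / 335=3654 / 3953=0.92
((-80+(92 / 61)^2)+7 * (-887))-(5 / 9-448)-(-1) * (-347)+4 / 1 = -207038405 / 33489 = -6182.28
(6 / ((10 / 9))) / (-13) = -27 / 65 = -0.42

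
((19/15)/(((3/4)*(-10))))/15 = -0.01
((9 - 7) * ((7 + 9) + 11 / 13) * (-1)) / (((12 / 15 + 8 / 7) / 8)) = -30660 / 221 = -138.73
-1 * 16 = -16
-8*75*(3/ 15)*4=-480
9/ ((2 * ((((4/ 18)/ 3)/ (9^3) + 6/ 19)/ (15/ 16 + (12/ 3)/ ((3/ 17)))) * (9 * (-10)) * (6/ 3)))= -141238647/ 75607040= -1.87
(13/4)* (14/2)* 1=91/4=22.75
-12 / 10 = -6 / 5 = -1.20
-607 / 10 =-60.70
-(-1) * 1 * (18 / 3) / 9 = 2 / 3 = 0.67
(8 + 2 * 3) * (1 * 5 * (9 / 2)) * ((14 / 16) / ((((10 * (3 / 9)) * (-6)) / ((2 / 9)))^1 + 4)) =-2205 / 688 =-3.20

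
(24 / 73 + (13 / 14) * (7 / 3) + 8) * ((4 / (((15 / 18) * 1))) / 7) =7.20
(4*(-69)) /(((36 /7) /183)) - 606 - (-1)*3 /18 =-10426.83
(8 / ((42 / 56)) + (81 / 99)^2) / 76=4115 / 27588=0.15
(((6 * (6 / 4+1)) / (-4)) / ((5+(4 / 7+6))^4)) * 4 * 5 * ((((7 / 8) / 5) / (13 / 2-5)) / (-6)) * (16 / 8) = 84035 / 516560652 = 0.00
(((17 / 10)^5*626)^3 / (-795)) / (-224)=87774190591143289891842521 / 22260000000000000000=3943135.25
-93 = -93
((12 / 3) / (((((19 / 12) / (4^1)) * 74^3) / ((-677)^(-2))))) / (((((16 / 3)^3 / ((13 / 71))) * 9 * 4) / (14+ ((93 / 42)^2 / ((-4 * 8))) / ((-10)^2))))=1027241163 / 40228187088212118732800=0.00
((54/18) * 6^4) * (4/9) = 1728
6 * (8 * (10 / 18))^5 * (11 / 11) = 10404.92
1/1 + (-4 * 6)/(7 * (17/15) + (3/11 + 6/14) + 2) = -15437/12283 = -1.26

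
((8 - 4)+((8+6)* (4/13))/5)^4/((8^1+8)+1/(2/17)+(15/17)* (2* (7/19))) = 6441408595456/290019104375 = 22.21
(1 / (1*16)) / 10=1 / 160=0.01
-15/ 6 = -5/ 2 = -2.50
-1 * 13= -13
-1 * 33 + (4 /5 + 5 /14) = -2229 /70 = -31.84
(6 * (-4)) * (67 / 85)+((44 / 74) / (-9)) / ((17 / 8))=-536344 / 28305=-18.95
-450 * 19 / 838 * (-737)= 7519.51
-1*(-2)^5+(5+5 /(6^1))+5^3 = 977 /6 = 162.83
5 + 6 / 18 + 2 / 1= 7.33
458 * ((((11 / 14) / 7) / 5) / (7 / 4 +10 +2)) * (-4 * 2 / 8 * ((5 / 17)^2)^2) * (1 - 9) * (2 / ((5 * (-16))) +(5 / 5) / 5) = 4580 / 584647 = 0.01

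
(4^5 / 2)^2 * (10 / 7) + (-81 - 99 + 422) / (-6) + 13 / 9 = 23590510 / 63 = 374452.54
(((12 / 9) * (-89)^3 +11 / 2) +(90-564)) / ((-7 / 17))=95923571 / 42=2283894.55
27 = 27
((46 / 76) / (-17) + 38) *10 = 122625 / 323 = 379.64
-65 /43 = -1.51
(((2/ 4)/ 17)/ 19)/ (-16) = -1/ 10336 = -0.00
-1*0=0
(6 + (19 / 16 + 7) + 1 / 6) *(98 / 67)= 33761 / 1608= 21.00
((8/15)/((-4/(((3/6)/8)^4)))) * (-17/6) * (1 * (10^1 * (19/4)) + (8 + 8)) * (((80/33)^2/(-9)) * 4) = -10795/11290752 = -0.00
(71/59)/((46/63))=4473/2714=1.65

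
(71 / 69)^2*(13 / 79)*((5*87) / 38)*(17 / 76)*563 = 90946369735 / 362077224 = 251.18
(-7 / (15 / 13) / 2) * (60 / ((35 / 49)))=-1274 / 5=-254.80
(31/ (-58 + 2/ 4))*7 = -434/ 115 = -3.77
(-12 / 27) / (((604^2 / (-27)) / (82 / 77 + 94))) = 5490 / 1755677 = 0.00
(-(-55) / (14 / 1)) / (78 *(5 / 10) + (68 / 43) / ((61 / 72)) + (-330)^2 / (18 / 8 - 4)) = -0.00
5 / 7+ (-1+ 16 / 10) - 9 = -7.69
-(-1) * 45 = 45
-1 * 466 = -466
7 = 7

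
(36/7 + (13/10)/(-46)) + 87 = 296609/3220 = 92.11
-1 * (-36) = 36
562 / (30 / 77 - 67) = -43274 / 5129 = -8.44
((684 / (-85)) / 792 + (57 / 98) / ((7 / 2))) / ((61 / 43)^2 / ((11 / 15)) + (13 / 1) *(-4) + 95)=9738683 / 2855324080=0.00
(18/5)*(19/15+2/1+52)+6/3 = 5024/25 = 200.96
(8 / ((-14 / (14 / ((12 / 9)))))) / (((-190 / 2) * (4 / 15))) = 9 / 38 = 0.24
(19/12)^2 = 361/144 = 2.51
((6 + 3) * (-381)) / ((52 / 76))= -65151 / 13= -5011.62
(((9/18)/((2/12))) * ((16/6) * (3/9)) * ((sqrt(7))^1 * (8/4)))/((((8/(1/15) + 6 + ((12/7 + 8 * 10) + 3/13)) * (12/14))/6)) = 10192 * sqrt(7)/56769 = 0.48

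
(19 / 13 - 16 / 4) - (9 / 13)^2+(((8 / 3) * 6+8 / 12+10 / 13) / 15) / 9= -39542 / 13689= -2.89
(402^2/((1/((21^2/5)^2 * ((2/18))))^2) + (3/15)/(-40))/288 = 603686455720967/1440000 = 419226705.36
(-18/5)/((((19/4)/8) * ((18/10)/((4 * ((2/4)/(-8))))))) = 16/19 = 0.84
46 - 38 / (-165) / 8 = 46.03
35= 35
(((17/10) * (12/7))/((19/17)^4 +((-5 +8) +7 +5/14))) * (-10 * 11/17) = -7349848/4645013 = -1.58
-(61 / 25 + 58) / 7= -1511 / 175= -8.63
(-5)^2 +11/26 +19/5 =3799/130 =29.22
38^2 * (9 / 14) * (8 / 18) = 2888 / 7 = 412.57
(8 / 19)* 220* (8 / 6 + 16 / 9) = 49280 / 171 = 288.19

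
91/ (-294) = -13/ 42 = -0.31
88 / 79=1.11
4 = 4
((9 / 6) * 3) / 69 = 3 / 46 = 0.07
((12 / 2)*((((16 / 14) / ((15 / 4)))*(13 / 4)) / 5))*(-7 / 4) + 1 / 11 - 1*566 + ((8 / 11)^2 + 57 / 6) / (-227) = -780108493 / 1373350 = -568.03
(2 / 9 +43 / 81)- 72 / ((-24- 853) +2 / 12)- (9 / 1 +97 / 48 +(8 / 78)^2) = -11748876439 / 1152285264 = -10.20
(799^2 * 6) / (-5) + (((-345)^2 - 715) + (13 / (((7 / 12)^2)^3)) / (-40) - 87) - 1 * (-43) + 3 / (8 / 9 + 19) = -68213108031477 / 105295855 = -647823.30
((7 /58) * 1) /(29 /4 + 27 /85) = 1190 /74617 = 0.02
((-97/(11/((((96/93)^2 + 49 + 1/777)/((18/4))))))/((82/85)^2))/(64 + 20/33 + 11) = -2620017582865/1879030892529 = -1.39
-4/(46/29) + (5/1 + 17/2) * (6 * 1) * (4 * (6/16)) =118.98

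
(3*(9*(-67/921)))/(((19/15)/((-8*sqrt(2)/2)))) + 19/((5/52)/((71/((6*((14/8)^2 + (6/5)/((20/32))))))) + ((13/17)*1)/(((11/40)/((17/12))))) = 92595360/19395707 + 36180*sqrt(2)/5833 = 13.55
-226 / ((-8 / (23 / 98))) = 6.63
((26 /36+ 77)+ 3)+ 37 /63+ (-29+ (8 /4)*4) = 2533 /42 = 60.31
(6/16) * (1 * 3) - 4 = -23/8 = -2.88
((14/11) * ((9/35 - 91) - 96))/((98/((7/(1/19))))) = -124184/385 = -322.56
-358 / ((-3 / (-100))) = -35800 / 3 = -11933.33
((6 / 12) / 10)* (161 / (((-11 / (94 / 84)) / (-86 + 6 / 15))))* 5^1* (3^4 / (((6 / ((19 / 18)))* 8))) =2197673 / 3520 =624.34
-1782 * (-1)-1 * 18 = 1764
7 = 7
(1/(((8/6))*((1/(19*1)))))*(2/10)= 57/20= 2.85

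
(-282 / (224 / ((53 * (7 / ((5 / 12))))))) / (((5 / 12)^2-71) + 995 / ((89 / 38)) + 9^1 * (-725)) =71830476 / 395437355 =0.18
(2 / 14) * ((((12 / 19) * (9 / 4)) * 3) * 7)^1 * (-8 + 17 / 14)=-405 / 14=-28.93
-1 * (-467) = 467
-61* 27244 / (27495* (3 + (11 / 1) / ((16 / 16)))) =-118706 / 27495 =-4.32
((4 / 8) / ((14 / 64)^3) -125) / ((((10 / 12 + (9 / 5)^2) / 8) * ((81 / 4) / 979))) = -41495502400 / 5658471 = -7333.34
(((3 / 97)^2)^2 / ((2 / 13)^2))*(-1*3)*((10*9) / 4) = -1848015 / 708234248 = -0.00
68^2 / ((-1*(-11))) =4624 / 11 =420.36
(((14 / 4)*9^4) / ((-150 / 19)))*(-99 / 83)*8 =57592458 / 2075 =27755.40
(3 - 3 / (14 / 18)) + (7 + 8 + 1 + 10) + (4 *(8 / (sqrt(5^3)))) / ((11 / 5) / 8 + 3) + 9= 256 *sqrt(5) / 655 + 239 / 7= 35.02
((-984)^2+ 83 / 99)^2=9188646311060329 / 9801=937521305077.07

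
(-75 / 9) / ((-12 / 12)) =25 / 3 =8.33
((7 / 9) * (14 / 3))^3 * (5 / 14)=336140 / 19683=17.08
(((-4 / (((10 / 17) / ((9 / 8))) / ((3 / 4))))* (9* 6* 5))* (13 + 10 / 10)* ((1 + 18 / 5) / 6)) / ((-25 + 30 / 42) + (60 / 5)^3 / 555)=172258569 / 219344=785.34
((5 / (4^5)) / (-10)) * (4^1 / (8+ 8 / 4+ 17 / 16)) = -1 / 5664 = -0.00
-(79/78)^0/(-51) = 0.02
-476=-476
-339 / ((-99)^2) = -113 / 3267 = -0.03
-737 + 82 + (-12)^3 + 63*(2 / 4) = -4703 / 2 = -2351.50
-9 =-9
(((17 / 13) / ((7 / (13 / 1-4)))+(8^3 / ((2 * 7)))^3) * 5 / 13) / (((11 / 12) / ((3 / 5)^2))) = 4711204188 / 637637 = 7388.54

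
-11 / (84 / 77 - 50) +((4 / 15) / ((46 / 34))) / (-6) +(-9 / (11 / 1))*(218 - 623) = 2030821723 / 6125130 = 331.56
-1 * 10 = -10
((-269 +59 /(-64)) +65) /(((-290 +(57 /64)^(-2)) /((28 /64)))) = 298274445 /960628736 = 0.31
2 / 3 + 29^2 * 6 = 5046.67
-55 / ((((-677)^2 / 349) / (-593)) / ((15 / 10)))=34147905 / 916658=37.25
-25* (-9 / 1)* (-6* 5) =-6750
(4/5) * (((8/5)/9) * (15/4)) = 8/15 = 0.53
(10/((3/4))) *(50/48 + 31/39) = 955/39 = 24.49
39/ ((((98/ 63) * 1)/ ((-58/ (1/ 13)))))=-132327/ 7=-18903.86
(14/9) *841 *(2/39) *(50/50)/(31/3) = 23548/3627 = 6.49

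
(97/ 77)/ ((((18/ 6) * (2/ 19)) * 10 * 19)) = 97/ 4620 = 0.02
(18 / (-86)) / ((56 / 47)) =-423 / 2408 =-0.18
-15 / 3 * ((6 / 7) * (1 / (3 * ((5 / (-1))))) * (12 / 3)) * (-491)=-3928 / 7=-561.14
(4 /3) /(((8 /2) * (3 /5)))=0.56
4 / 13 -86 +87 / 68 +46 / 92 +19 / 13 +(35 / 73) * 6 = -79.57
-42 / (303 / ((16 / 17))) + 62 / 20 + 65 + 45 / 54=1772018 / 25755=68.80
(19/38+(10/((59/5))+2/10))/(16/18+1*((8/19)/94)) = 7337781/4236200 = 1.73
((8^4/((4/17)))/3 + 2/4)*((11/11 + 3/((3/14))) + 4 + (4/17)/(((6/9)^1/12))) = 13753505/102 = 134838.28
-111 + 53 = -58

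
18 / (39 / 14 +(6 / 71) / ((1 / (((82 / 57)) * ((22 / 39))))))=13257972 / 2102341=6.31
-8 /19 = -0.42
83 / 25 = 3.32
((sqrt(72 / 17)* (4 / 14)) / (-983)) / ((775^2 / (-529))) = 6348* sqrt(34) / 70259310625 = 0.00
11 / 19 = 0.58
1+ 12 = 13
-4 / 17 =-0.24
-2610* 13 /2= -16965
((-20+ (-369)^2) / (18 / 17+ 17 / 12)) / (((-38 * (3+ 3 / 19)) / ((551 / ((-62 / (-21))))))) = -26779887687 / 313100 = -85531.42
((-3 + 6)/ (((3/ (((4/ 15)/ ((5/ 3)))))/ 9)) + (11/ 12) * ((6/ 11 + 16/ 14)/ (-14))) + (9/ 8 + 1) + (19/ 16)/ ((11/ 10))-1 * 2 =102437/ 40425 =2.53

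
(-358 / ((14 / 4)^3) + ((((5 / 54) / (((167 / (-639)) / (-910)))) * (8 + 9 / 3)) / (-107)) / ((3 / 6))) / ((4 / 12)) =-1372398098 / 6129067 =-223.92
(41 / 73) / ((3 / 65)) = 2665 / 219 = 12.17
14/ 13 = 1.08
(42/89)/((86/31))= 651/3827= 0.17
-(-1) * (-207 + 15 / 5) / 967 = -204 / 967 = -0.21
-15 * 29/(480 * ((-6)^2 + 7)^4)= -29/109401632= -0.00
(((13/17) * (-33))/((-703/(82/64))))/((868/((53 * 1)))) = 932217/331950976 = 0.00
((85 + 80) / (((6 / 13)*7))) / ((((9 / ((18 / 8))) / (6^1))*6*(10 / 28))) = 143 / 4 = 35.75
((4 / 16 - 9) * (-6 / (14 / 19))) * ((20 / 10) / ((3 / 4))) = 190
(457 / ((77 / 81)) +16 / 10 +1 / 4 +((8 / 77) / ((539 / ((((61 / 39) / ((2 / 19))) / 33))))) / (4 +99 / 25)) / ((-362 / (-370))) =3795957972137651 / 7695727475436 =493.26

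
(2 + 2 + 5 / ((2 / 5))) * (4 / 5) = 13.20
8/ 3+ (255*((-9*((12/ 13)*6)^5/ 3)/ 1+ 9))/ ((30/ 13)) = -1726547.37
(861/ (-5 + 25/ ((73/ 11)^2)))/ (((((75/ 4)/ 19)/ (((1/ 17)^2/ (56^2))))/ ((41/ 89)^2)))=-6978320171/ 151396480984000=-0.00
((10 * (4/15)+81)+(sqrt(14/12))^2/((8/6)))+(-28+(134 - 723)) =-12779/24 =-532.46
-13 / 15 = -0.87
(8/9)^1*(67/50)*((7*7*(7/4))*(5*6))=45962/15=3064.13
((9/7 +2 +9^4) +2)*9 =413676/7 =59096.57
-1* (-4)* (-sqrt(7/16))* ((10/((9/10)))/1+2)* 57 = -1977.26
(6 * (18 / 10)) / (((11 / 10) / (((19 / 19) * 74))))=7992 / 11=726.55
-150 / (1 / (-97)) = 14550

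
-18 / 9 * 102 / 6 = -34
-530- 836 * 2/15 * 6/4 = -3486/5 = -697.20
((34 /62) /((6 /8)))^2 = 4624 /8649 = 0.53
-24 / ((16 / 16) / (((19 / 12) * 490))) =-18620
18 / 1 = 18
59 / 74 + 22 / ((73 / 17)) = 31983 / 5402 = 5.92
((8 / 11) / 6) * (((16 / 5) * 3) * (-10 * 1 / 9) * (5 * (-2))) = 1280 / 99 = 12.93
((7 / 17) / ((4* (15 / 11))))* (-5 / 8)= -77 / 1632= -0.05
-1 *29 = -29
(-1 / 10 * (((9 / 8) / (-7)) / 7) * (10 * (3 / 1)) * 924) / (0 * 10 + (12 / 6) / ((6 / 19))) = 2673 / 266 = 10.05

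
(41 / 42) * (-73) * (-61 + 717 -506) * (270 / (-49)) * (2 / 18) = 2244750 / 343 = 6544.46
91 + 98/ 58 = 2688/ 29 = 92.69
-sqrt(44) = -2 *sqrt(11) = -6.63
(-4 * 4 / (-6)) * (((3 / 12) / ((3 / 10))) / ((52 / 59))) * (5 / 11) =1475 / 1287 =1.15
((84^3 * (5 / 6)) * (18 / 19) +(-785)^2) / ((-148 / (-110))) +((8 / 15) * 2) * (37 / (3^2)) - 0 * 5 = 152947182227 / 189810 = 805790.96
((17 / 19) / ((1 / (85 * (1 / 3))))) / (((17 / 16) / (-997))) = -1355920 / 57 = -23788.07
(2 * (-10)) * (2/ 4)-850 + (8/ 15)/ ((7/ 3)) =-30092/ 35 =-859.77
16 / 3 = 5.33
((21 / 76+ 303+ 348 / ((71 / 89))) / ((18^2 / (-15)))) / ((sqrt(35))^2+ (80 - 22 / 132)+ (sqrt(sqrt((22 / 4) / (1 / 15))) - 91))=-1767971564645 / 1230448941096 - 259372815 *sqrt(330) / 205074823516+ 59855265 *165^(3 / 4) *2^(1 / 4) / 1127911529338+ 12363437515 *165^(1 / 4) *2^(3 / 4) / 410149647032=-1.28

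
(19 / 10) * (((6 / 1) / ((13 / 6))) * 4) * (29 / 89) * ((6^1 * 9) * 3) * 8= 51414912 / 5785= 8887.63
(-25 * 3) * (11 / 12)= -275 / 4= -68.75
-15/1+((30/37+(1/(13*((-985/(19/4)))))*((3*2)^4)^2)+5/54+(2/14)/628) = -35829691751459/56234489220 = -637.15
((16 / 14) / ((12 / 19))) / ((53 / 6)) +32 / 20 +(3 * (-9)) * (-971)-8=48621043 / 1855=26210.80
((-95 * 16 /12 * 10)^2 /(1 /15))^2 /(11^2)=4786813590449.95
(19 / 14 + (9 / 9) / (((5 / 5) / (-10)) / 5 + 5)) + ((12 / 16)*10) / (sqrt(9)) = 7073 / 1743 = 4.06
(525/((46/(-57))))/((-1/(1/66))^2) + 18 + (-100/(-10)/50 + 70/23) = 2348199/111320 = 21.09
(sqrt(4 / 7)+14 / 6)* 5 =10* sqrt(7) / 7+35 / 3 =15.45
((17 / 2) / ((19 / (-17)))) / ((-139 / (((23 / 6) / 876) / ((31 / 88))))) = 73117 / 107578494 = 0.00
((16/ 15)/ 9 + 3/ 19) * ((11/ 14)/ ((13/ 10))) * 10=1.67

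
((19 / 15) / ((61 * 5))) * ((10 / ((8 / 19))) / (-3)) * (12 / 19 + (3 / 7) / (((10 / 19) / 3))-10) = 2869 / 12600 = 0.23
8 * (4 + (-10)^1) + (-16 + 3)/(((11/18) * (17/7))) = -10614/187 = -56.76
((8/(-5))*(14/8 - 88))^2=19044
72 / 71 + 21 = 1563 / 71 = 22.01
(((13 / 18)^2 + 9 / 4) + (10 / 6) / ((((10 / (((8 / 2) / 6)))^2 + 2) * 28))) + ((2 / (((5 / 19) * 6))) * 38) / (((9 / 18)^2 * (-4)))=-45.36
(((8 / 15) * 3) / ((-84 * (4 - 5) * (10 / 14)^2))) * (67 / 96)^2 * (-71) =-2231033 / 1728000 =-1.29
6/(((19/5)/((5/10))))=15/19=0.79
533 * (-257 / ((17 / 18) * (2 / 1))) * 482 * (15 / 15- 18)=594223578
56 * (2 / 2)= 56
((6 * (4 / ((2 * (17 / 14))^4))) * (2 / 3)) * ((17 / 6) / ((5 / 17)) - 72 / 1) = -35938168 / 1252815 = -28.69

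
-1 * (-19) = 19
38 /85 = 0.45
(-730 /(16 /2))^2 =133225 /16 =8326.56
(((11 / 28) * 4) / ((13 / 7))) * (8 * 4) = 352 / 13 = 27.08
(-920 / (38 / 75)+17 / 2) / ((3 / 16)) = -549416 / 57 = -9638.88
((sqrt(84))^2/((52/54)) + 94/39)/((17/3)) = 3496/221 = 15.82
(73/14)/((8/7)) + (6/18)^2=673/144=4.67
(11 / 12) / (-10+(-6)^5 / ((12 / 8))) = -11 / 62328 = -0.00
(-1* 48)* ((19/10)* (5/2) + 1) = -276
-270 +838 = 568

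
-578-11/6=-3479/6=-579.83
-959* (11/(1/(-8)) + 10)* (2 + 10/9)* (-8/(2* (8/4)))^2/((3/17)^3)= 169383742.02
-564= -564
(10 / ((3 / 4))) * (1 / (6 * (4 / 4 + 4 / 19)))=380 / 207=1.84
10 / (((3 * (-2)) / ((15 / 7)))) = -25 / 7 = -3.57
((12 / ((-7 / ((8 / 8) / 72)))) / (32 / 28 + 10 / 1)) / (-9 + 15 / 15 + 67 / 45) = 5 / 15236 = 0.00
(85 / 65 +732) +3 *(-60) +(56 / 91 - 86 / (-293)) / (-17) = 35824871 / 64753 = 553.25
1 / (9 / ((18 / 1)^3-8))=5824 / 9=647.11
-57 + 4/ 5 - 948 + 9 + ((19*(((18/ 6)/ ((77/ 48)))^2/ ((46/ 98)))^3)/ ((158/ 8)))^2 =2281440692799273145511504031376/ 14497844086268521967732645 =157364.13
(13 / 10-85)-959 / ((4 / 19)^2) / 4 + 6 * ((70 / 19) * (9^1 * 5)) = -27349801 / 6080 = -4498.32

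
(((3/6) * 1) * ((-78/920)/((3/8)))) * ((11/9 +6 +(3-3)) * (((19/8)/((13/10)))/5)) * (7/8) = -1729/6624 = -0.26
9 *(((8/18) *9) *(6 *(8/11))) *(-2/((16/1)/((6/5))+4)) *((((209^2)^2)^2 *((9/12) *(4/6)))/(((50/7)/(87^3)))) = -988572232159679654101841688/325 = -3041760714337475858774898.00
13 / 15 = 0.87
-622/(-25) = 622/25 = 24.88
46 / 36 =23 / 18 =1.28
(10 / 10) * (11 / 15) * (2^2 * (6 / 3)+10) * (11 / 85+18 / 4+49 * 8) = 2225091 / 425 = 5235.51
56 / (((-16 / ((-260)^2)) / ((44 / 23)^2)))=-865893.38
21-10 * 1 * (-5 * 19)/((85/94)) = 18217/17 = 1071.59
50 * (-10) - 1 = -501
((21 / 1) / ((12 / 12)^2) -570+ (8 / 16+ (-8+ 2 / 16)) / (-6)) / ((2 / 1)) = -26293 / 96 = -273.89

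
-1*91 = -91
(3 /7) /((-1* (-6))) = 1 /14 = 0.07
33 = 33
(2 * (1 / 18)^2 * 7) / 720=7 / 116640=0.00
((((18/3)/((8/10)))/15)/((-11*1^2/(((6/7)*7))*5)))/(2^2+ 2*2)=-3/440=-0.01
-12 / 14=-6 / 7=-0.86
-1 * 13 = -13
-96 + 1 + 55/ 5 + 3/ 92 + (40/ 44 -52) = -136679/ 1012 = -135.06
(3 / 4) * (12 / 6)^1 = 3 / 2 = 1.50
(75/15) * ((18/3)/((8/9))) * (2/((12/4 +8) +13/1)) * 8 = 45/2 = 22.50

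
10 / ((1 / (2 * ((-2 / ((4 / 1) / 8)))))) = -80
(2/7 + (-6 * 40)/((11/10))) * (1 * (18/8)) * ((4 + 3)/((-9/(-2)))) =-8389/11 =-762.64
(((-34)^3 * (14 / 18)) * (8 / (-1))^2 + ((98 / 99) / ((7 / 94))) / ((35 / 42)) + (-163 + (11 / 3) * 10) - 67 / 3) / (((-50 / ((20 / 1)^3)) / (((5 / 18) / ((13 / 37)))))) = 2866808111840 / 11583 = 247501347.82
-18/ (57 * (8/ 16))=-12/ 19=-0.63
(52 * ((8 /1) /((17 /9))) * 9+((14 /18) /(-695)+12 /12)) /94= 105437348 /4997745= 21.10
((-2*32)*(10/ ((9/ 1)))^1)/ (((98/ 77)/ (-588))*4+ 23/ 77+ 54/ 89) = -4385920/ 55311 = -79.30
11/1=11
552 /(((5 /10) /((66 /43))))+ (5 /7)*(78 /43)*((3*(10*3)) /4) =518823 /301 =1723.66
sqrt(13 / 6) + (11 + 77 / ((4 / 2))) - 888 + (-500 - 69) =-2815 / 2 + sqrt(78) / 6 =-1406.03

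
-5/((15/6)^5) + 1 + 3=2468/625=3.95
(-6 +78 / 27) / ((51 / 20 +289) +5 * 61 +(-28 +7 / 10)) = -112 / 20493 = -0.01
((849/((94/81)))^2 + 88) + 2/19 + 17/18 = 808823536921/1510956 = 535305.82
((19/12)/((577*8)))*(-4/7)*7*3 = -19/4616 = -0.00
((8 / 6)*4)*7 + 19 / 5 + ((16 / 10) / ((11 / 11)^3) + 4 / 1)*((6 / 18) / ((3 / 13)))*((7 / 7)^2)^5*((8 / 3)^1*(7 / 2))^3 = 1608101 / 243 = 6617.70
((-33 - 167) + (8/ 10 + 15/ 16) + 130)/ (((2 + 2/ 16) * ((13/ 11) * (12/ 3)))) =-60071/ 8840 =-6.80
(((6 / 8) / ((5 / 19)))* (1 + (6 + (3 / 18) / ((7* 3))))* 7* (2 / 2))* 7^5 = 281971039 / 120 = 2349758.66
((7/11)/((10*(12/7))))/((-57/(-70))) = 343/7524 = 0.05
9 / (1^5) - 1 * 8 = 1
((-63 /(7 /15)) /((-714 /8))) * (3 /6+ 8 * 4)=5850 /119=49.16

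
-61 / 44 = -1.39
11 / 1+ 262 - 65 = 208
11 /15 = 0.73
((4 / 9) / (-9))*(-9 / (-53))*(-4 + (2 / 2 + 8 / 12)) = 0.02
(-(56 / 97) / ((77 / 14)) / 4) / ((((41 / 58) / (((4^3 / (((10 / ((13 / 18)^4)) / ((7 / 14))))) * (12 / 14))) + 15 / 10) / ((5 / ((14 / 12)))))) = -132523040 / 2883730751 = -0.05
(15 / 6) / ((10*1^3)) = 1 / 4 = 0.25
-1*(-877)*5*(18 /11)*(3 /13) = 236790 /143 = 1655.87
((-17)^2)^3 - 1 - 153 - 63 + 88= 24137440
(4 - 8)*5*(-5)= 100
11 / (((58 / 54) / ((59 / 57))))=5841 / 551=10.60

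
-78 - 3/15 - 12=-451/5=-90.20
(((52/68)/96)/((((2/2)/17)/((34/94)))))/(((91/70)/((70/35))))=0.08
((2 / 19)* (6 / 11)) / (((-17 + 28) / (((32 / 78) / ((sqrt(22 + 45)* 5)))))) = 64* sqrt(67) / 10012145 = 0.00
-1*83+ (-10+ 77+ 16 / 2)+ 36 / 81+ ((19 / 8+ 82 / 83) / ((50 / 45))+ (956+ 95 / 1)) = 62537113 / 59760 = 1046.47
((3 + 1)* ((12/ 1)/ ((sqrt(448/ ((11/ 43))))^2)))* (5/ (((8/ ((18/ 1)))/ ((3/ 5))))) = 891/ 4816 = 0.19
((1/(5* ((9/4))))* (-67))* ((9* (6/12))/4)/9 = -67/90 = -0.74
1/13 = 0.08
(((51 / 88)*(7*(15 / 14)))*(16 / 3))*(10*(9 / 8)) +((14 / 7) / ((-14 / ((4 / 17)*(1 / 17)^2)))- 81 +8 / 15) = 4093111007 / 22698060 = 180.33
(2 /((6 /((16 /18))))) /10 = 4 /135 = 0.03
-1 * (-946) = 946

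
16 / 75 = 0.21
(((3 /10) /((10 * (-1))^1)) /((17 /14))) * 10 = -21 /85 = -0.25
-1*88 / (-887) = 88 / 887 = 0.10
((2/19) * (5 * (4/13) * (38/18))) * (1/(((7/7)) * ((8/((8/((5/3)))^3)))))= 1536/325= 4.73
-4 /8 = -1 /2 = -0.50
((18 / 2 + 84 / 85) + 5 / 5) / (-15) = -934 / 1275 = -0.73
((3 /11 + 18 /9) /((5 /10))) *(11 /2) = 25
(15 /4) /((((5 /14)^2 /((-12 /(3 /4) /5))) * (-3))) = 784 /25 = 31.36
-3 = -3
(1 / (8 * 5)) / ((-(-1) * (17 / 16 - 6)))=-2 / 395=-0.01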